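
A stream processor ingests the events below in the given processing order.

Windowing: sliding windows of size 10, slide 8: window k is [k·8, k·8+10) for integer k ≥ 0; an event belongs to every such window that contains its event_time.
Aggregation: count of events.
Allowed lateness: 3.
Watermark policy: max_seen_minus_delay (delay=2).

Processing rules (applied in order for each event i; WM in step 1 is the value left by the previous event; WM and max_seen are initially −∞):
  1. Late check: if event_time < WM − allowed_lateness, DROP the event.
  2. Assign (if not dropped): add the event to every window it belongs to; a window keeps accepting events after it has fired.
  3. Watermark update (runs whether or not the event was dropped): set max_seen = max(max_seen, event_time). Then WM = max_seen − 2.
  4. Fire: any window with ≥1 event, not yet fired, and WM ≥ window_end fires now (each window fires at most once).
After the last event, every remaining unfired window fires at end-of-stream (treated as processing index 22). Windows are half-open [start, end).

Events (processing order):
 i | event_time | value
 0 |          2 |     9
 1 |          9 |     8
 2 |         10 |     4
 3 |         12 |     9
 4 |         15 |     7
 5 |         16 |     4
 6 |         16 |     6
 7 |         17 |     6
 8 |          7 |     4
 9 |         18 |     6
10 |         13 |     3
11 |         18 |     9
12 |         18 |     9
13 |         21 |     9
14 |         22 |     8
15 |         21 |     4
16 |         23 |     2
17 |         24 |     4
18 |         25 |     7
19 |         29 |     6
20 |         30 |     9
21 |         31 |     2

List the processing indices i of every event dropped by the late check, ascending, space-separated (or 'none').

i=0 t=2 v=9: → [0,10); WM=0
i=1 t=9 v=8: → [8,18),[0,10); WM=7
i=2 t=10 v=4: → [8,18); WM=8
i=3 t=12 v=9: → [8,18); WM=10; [0,10) fires=2
i=4 t=15 v=7: → [8,18); WM=13
i=5 t=16 v=4: → [16,26),[8,18); WM=14
i=6 t=16 v=6: → [16,26),[8,18); WM=14
i=7 t=17 v=6: → [16,26),[8,18); WM=15
i=8 t=7 v=4: DROP (t<15-3); WM=15
i=9 t=18 v=6: → [16,26); WM=16
i=10 t=13 v=3: → [8,18); WM=16
i=11 t=18 v=9: → [16,26); WM=16
i=12 t=18 v=9: → [16,26); WM=16
i=13 t=21 v=9: → [16,26); WM=19; [8,18) fires=8
i=14 t=22 v=8: → [16,26); WM=20
i=15 t=21 v=4: → [16,26); WM=20
i=16 t=23 v=2: → [16,26); WM=21
i=17 t=24 v=4: → [24,34),[16,26); WM=22
i=18 t=25 v=7: → [24,34),[16,26); WM=23
i=19 t=29 v=6: → [24,34); WM=27; [16,26) fires=12
i=20 t=30 v=9: → [24,34); WM=28
i=21 t=31 v=2: → [24,34); WM=29

8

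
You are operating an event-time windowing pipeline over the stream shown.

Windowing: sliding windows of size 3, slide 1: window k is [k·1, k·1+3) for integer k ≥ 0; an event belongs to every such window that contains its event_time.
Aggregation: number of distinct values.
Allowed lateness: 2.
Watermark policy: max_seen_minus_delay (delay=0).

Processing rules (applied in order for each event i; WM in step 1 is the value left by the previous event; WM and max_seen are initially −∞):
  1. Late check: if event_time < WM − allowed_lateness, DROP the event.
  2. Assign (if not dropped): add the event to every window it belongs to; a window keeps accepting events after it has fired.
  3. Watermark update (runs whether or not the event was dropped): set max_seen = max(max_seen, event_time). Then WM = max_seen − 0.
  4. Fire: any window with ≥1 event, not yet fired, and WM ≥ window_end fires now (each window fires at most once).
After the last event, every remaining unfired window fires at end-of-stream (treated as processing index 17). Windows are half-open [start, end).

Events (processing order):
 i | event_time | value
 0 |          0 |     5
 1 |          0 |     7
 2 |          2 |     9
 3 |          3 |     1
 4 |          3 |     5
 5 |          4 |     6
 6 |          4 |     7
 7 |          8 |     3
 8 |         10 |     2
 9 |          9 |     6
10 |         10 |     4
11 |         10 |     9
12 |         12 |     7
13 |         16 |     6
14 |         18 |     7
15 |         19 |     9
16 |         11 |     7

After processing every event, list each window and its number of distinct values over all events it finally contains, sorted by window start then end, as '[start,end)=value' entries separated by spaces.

i=0 t=0 v=5: → [0,3); WM=0
i=1 t=0 v=7: → [0,3); WM=0
i=2 t=2 v=9: → [2,5),[1,4),[0,3); WM=2
i=3 t=3 v=1: → [3,6),[2,5),[1,4); WM=3; [0,3) fires=3
i=4 t=3 v=5: → [3,6),[2,5),[1,4); WM=3
i=5 t=4 v=6: → [4,7),[3,6),[2,5); WM=4; [1,4) fires=3
i=6 t=4 v=7: → [4,7),[3,6),[2,5); WM=4
i=7 t=8 v=3: → [8,11),[7,10),[6,9); WM=8; [2,5) fires=5 [3,6) fires=4 [4,7) fires=2
i=8 t=10 v=2: → [10,13),[9,12),[8,11); WM=10; [6,9) fires=1 [7,10) fires=1
i=9 t=9 v=6: → [9,12),[8,11),[7,10); WM=10
i=10 t=10 v=4: → [10,13),[9,12),[8,11); WM=10
i=11 t=10 v=9: → [10,13),[9,12),[8,11); WM=10
i=12 t=12 v=7: → [12,15),[11,14),[10,13); WM=12; [8,11) fires=5 [9,12) fires=4
i=13 t=16 v=6: → [16,19),[15,18),[14,17); WM=16; [10,13) fires=4 [11,14) fires=1 [12,15) fires=1
i=14 t=18 v=7: → [18,21),[17,20),[16,19); WM=18; [14,17) fires=1 [15,18) fires=1
i=15 t=19 v=9: → [19,22),[18,21),[17,20); WM=19; [16,19) fires=2
i=16 t=11 v=7: DROP (t<19-2); WM=19

[0,3)=3 [1,4)=3 [2,5)=5 [3,6)=4 [4,7)=2 [6,9)=1 [7,10)=2 [8,11)=5 [9,12)=4 [10,13)=4 [11,14)=1 [12,15)=1 [14,17)=1 [15,18)=1 [16,19)=2 [17,20)=2 [18,21)=2 [19,22)=1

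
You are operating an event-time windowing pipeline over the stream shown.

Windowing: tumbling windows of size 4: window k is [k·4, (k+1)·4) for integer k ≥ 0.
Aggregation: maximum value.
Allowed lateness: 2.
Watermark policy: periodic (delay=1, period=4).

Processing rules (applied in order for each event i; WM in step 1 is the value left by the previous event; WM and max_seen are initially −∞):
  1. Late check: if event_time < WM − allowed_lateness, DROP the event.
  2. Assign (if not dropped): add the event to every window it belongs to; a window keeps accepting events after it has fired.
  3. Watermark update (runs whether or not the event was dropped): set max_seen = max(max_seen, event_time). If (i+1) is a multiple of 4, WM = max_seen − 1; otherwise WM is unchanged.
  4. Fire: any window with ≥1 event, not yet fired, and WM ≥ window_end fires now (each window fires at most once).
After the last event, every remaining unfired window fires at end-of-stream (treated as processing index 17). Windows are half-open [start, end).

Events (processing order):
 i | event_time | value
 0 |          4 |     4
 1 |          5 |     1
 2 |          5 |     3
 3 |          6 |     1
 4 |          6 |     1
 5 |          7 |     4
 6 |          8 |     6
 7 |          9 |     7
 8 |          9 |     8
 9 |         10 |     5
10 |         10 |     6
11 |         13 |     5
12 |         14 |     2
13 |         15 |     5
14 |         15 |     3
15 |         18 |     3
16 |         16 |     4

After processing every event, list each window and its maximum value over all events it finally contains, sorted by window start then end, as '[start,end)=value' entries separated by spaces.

i=0 t=4 v=4: → [4,8); WM=−∞
i=1 t=5 v=1: → [4,8); WM=−∞
i=2 t=5 v=3: → [4,8); WM=−∞
i=3 t=6 v=1: → [4,8); WM=5
i=4 t=6 v=1: → [4,8); WM=5
i=5 t=7 v=4: → [4,8); WM=5
i=6 t=8 v=6: → [8,12); WM=5
i=7 t=9 v=7: → [8,12); WM=8; [4,8) fires=4
i=8 t=9 v=8: → [8,12); WM=8
i=9 t=10 v=5: → [8,12); WM=8
i=10 t=10 v=6: → [8,12); WM=8
i=11 t=13 v=5: → [12,16); WM=12; [8,12) fires=8
i=12 t=14 v=2: → [12,16); WM=12
i=13 t=15 v=5: → [12,16); WM=12
i=14 t=15 v=3: → [12,16); WM=12
i=15 t=18 v=3: → [16,20); WM=17; [12,16) fires=5
i=16 t=16 v=4: → [16,20); WM=17

[4,8)=4 [8,12)=8 [12,16)=5 [16,20)=4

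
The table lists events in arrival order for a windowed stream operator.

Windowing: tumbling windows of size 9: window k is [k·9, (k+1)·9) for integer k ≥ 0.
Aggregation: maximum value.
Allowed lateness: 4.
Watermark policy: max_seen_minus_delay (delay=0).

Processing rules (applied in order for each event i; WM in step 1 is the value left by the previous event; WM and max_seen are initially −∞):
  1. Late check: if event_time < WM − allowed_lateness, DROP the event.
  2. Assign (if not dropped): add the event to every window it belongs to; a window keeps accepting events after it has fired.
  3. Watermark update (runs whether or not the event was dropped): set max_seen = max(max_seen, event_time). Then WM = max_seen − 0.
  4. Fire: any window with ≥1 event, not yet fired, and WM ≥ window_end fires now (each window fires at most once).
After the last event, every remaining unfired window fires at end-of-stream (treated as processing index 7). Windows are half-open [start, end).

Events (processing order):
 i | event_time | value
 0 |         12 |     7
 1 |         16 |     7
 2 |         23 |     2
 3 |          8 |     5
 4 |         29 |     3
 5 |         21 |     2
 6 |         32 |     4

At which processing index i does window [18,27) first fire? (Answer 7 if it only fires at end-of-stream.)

i=0 t=12 v=7: → [9,18); WM=12
i=1 t=16 v=7: → [9,18); WM=16
i=2 t=23 v=2: → [18,27); WM=23; [9,18) fires=7
i=3 t=8 v=5: DROP (t<23-4); WM=23
i=4 t=29 v=3: → [27,36); WM=29; [18,27) fires=2
i=5 t=21 v=2: DROP (t<29-4); WM=29
i=6 t=32 v=4: → [27,36); WM=32

4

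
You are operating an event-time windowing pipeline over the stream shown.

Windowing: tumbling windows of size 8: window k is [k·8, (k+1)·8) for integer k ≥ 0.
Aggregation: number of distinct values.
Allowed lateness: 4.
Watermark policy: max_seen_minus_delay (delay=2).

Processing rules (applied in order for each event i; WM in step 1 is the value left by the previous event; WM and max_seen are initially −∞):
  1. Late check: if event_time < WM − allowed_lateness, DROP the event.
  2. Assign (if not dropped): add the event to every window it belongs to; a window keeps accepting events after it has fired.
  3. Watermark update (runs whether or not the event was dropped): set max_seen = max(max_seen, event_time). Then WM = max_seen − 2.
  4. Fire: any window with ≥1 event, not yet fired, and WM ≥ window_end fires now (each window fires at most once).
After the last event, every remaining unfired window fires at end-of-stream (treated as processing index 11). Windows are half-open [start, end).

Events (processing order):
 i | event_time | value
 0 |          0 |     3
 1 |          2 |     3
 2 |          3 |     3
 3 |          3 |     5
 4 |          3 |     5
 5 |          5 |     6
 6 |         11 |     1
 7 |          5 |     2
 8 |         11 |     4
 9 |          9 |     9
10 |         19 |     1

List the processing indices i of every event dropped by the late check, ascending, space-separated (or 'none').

none

i=0 t=0 v=3: → [0,8); WM=-2
i=1 t=2 v=3: → [0,8); WM=0
i=2 t=3 v=3: → [0,8); WM=1
i=3 t=3 v=5: → [0,8); WM=1
i=4 t=3 v=5: → [0,8); WM=1
i=5 t=5 v=6: → [0,8); WM=3
i=6 t=11 v=1: → [8,16); WM=9; [0,8) fires=3
i=7 t=5 v=2: → [0,8); WM=9
i=8 t=11 v=4: → [8,16); WM=9
i=9 t=9 v=9: → [8,16); WM=9
i=10 t=19 v=1: → [16,24); WM=17; [8,16) fires=3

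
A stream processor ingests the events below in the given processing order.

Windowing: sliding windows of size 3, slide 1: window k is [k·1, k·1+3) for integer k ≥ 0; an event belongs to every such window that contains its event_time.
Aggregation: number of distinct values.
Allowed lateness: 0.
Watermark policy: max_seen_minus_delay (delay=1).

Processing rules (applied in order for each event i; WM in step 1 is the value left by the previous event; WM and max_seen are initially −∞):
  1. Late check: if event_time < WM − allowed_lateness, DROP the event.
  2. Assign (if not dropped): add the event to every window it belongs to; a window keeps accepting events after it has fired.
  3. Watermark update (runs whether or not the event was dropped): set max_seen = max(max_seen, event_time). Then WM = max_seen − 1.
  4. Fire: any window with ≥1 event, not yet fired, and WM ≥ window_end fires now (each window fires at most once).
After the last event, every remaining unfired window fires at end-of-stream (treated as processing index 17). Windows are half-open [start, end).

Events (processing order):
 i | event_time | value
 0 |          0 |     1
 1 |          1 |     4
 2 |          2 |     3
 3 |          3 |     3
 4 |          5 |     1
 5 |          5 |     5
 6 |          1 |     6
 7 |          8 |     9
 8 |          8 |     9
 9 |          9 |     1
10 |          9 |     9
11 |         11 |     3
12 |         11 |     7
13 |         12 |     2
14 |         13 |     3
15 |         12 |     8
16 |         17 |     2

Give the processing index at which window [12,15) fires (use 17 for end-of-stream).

16

i=0 t=0 v=1: → [0,3); WM=-1
i=1 t=1 v=4: → [1,4),[0,3); WM=0
i=2 t=2 v=3: → [2,5),[1,4),[0,3); WM=1
i=3 t=3 v=3: → [3,6),[2,5),[1,4); WM=2
i=4 t=5 v=1: → [5,8),[4,7),[3,6); WM=4; [0,3) fires=3 [1,4) fires=2
i=5 t=5 v=5: → [5,8),[4,7),[3,6); WM=4
i=6 t=1 v=6: DROP (t<4-0); WM=4
i=7 t=8 v=9: → [8,11),[7,10),[6,9); WM=7; [2,5) fires=1 [3,6) fires=3 [4,7) fires=2
i=8 t=8 v=9: → [8,11),[7,10),[6,9); WM=7
i=9 t=9 v=1: → [9,12),[8,11),[7,10); WM=8; [5,8) fires=2
i=10 t=9 v=9: → [9,12),[8,11),[7,10); WM=8
i=11 t=11 v=3: → [11,14),[10,13),[9,12); WM=10; [6,9) fires=1 [7,10) fires=2
i=12 t=11 v=7: → [11,14),[10,13),[9,12); WM=10
i=13 t=12 v=2: → [12,15),[11,14),[10,13); WM=11; [8,11) fires=2
i=14 t=13 v=3: → [13,16),[12,15),[11,14); WM=12; [9,12) fires=4
i=15 t=12 v=8: → [12,15),[11,14),[10,13); WM=12
i=16 t=17 v=2: → [17,20),[16,19),[15,18); WM=16; [10,13) fires=4 [11,14) fires=4 [12,15) fires=3 [13,16) fires=1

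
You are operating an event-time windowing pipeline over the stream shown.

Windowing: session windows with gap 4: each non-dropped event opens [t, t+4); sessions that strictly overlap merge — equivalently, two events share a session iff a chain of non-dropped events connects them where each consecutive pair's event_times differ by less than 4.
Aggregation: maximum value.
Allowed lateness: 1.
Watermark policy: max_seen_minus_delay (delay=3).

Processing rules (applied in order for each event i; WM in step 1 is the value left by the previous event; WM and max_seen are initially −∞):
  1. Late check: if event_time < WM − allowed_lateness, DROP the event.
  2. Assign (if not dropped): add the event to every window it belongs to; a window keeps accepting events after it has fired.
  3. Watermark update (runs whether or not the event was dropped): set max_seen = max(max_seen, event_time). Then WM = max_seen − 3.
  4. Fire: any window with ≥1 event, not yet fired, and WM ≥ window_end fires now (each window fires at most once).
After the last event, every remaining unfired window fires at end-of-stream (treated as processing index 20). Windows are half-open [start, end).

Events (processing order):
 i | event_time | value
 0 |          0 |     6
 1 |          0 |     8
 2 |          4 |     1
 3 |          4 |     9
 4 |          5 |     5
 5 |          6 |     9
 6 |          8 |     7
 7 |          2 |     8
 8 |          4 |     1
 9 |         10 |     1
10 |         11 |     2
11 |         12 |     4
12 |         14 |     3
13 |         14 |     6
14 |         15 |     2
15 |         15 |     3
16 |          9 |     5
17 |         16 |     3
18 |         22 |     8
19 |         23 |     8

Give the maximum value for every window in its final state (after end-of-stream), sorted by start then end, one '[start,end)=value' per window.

i=0 t=0 v=6: → [0,4); WM=-3
i=1 t=0 v=8: → [0,4); WM=-3
i=2 t=4 v=1: → [4,8); WM=1
i=3 t=4 v=9: → [4,8); WM=1
i=4 t=5 v=5: → [4,9); WM=2
i=5 t=6 v=9: → [4,10); WM=3
i=6 t=8 v=7: → [4,12); WM=5
i=7 t=2 v=8: DROP (t<5-1); WM=5
i=8 t=4 v=1: → [4,12); WM=5
i=9 t=10 v=1: → [4,14); WM=7
i=10 t=11 v=2: → [4,15); WM=8
i=11 t=12 v=4: → [4,16); WM=9
i=12 t=14 v=3: → [4,18); WM=11
i=13 t=14 v=6: → [4,18); WM=11
i=14 t=15 v=2: → [4,19); WM=12
i=15 t=15 v=3: → [4,19); WM=12
i=16 t=9 v=5: DROP (t<12-1); WM=12
i=17 t=16 v=3: → [4,20); WM=13
i=18 t=22 v=8: → [22,26); WM=19
i=19 t=23 v=8: → [22,27); WM=20

[0,4)=8 [4,20)=9 [22,27)=8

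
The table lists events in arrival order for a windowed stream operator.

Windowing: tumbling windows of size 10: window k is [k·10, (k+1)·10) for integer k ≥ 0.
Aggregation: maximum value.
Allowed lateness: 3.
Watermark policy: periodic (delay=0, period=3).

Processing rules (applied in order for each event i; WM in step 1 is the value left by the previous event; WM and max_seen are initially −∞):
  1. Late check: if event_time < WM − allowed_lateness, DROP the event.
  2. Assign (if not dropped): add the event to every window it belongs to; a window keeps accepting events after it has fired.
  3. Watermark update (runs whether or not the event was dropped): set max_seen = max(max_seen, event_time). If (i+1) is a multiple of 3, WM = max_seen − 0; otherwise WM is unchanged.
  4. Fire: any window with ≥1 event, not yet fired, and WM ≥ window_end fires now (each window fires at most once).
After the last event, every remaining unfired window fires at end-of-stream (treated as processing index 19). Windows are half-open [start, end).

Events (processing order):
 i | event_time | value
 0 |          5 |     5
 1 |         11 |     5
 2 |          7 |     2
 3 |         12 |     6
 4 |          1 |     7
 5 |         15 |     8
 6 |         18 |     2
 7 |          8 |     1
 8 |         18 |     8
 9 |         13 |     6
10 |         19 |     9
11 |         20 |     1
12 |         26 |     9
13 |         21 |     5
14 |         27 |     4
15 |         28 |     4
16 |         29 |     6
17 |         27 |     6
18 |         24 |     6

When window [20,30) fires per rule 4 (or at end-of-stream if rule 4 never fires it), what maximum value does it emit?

i=0 t=5 v=5: → [0,10); WM=−∞
i=1 t=11 v=5: → [10,20); WM=−∞
i=2 t=7 v=2: → [0,10); WM=11; [0,10) fires=5
i=3 t=12 v=6: → [10,20); WM=11
i=4 t=1 v=7: DROP (t<11-3); WM=11
i=5 t=15 v=8: → [10,20); WM=15
i=6 t=18 v=2: → [10,20); WM=15
i=7 t=8 v=1: DROP (t<15-3); WM=15
i=8 t=18 v=8: → [10,20); WM=18
i=9 t=13 v=6: DROP (t<18-3); WM=18
i=10 t=19 v=9: → [10,20); WM=18
i=11 t=20 v=1: → [20,30); WM=20; [10,20) fires=9
i=12 t=26 v=9: → [20,30); WM=20
i=13 t=21 v=5: → [20,30); WM=20
i=14 t=27 v=4: → [20,30); WM=27
i=15 t=28 v=4: → [20,30); WM=27
i=16 t=29 v=6: → [20,30); WM=27
i=17 t=27 v=6: → [20,30); WM=29
i=18 t=24 v=6: DROP (t<29-3); WM=29

9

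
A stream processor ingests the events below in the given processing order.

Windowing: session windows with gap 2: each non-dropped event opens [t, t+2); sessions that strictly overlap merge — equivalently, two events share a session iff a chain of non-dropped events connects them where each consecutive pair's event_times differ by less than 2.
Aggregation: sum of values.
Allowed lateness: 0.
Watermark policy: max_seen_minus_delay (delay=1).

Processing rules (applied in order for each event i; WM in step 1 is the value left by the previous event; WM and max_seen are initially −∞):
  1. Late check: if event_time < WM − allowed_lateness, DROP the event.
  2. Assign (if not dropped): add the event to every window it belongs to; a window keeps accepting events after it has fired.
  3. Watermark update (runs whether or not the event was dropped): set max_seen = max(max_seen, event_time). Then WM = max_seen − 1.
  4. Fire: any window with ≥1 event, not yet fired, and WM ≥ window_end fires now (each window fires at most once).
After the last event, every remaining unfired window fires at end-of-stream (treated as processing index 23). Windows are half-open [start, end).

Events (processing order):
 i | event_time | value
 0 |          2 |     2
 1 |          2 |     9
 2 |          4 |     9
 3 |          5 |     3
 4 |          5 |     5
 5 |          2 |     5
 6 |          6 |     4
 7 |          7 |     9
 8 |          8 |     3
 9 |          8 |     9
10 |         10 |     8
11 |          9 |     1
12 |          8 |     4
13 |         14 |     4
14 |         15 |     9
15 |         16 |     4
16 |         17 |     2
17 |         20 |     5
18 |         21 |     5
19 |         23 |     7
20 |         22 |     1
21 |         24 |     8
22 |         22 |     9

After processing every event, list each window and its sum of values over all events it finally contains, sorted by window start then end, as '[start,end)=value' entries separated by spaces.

i=0 t=2 v=2: → [2,4); WM=1
i=1 t=2 v=9: → [2,4); WM=1
i=2 t=4 v=9: → [4,6); WM=3
i=3 t=5 v=3: → [4,7); WM=4
i=4 t=5 v=5: → [4,7); WM=4
i=5 t=2 v=5: DROP (t<4-0); WM=4
i=6 t=6 v=4: → [4,8); WM=5
i=7 t=7 v=9: → [4,9); WM=6
i=8 t=8 v=3: → [4,10); WM=7
i=9 t=8 v=9: → [4,10); WM=7
i=10 t=10 v=8: → [10,12); WM=9
i=11 t=9 v=1: → [4,12); WM=9
i=12 t=8 v=4: DROP (t<9-0); WM=9
i=13 t=14 v=4: → [14,16); WM=13
i=14 t=15 v=9: → [14,17); WM=14
i=15 t=16 v=4: → [14,18); WM=15
i=16 t=17 v=2: → [14,19); WM=16
i=17 t=20 v=5: → [20,22); WM=19
i=18 t=21 v=5: → [20,23); WM=20
i=19 t=23 v=7: → [23,25); WM=22
i=20 t=22 v=1: → [20,25); WM=22
i=21 t=24 v=8: → [20,26); WM=23
i=22 t=22 v=9: DROP (t<23-0); WM=23

[2,4)=11 [4,12)=51 [14,19)=19 [20,26)=26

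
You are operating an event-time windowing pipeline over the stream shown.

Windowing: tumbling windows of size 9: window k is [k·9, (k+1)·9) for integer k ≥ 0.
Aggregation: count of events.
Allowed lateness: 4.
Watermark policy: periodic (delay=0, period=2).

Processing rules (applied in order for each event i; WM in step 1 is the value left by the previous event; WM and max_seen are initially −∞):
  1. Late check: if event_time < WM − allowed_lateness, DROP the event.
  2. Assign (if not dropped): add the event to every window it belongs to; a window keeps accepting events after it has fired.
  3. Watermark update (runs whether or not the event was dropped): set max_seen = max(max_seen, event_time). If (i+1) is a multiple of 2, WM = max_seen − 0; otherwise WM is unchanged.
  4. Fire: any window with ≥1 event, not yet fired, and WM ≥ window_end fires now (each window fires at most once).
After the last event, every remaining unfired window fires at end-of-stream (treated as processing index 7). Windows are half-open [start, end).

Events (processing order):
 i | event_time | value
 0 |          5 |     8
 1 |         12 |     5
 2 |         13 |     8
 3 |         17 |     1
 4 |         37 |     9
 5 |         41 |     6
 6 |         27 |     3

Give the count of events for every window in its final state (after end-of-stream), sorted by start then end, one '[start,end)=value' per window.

i=0 t=5 v=8: → [0,9); WM=−∞
i=1 t=12 v=5: → [9,18); WM=12; [0,9) fires=1
i=2 t=13 v=8: → [9,18); WM=12
i=3 t=17 v=1: → [9,18); WM=17
i=4 t=37 v=9: → [36,45); WM=17
i=5 t=41 v=6: → [36,45); WM=41; [9,18) fires=3
i=6 t=27 v=3: DROP (t<41-4); WM=41

[0,9)=1 [9,18)=3 [36,45)=2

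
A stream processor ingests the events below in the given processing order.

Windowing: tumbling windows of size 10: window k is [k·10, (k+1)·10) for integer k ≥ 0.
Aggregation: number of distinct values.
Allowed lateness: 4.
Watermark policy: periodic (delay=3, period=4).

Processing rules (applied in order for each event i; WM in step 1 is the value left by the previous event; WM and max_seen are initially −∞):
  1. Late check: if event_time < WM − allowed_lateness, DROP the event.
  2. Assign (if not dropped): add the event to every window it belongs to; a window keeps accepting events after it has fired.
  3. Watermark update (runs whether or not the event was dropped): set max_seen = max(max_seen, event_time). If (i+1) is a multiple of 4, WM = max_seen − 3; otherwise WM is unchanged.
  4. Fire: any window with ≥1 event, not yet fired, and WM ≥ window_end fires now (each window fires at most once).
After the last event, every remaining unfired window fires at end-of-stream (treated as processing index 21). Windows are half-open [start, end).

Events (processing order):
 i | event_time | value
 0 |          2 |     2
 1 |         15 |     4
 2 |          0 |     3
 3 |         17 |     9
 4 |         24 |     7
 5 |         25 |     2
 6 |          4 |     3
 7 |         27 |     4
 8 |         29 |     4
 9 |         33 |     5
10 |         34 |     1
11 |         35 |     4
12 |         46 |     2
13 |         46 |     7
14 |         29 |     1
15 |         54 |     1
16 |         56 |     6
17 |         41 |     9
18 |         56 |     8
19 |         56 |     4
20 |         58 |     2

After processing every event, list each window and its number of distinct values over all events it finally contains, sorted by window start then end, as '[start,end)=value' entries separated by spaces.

[0,10)=2 [10,20)=2 [20,30)=4 [30,40)=3 [40,50)=2 [50,60)=5

i=0 t=2 v=2: → [0,10); WM=−∞
i=1 t=15 v=4: → [10,20); WM=−∞
i=2 t=0 v=3: → [0,10); WM=−∞
i=3 t=17 v=9: → [10,20); WM=14; [0,10) fires=2
i=4 t=24 v=7: → [20,30); WM=14
i=5 t=25 v=2: → [20,30); WM=14
i=6 t=4 v=3: DROP (t<14-4); WM=14
i=7 t=27 v=4: → [20,30); WM=24; [10,20) fires=2
i=8 t=29 v=4: → [20,30); WM=24
i=9 t=33 v=5: → [30,40); WM=24
i=10 t=34 v=1: → [30,40); WM=24
i=11 t=35 v=4: → [30,40); WM=32; [20,30) fires=3
i=12 t=46 v=2: → [40,50); WM=32
i=13 t=46 v=7: → [40,50); WM=32
i=14 t=29 v=1: → [20,30); WM=32
i=15 t=54 v=1: → [50,60); WM=51; [30,40) fires=3 [40,50) fires=2
i=16 t=56 v=6: → [50,60); WM=51
i=17 t=41 v=9: DROP (t<51-4); WM=51
i=18 t=56 v=8: → [50,60); WM=51
i=19 t=56 v=4: → [50,60); WM=53
i=20 t=58 v=2: → [50,60); WM=53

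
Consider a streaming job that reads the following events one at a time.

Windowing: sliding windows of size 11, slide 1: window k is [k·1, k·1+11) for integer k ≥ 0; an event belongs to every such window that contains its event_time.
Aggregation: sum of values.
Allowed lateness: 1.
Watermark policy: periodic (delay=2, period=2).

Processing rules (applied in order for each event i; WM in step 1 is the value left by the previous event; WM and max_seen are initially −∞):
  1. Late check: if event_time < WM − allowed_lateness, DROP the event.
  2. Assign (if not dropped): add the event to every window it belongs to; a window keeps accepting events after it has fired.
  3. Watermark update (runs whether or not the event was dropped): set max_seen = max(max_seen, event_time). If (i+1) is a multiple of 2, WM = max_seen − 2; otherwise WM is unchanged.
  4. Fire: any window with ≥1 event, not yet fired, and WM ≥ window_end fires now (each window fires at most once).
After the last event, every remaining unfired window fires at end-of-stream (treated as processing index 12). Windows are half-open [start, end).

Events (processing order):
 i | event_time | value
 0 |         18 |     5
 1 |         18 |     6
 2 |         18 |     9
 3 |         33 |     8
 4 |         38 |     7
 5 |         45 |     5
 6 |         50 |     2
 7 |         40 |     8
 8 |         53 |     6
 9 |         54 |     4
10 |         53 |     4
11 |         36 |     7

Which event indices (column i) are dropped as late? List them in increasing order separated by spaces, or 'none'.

i=0 t=18 v=5: → [18,29),[17,28),[16,27),[15,26),[14,25),[13,24),[12,23),[11,22),[10,21),[9,20),[8,19); WM=−∞
i=1 t=18 v=6: → [18,29),[17,28),[16,27),[15,26),[14,25),[13,24),[12,23),[11,22),[10,21),[9,20),[8,19); WM=16
i=2 t=18 v=9: → [18,29),[17,28),[16,27),[15,26),[14,25),[13,24),[12,23),[11,22),[10,21),[9,20),[8,19); WM=16
i=3 t=33 v=8: → [33,44),[32,43),[31,42),[30,41),[29,40),[28,39),[27,38),[26,37),[25,36),[24,35),[23,34); WM=31; [8,19) fires=20 [9,20) fires=20 [10,21) fires=20 [11,22) fires=20 [12,23) fires=20 [13,24) fires=20 [14,25) fires=20 [15,26) fires=20 [16,27) fires=20 [17,28) fires=20 [18,29) fires=20
i=4 t=38 v=7: → [38,49),[37,48),[36,47),[35,46),[34,45),[33,44),[32,43),[31,42),[30,41),[29,40),[28,39); WM=31
i=5 t=45 v=5: → [45,56),[44,55),[43,54),[42,53),[41,52),[40,51),[39,50),[38,49),[37,48),[36,47),[35,46); WM=43; [23,34) fires=8 [24,35) fires=8 [25,36) fires=8 [26,37) fires=8 [27,38) fires=8 [28,39) fires=15 [29,40) fires=15 [30,41) fires=15 [31,42) fires=15 [32,43) fires=15
i=6 t=50 v=2: → [50,61),[49,60),[48,59),[47,58),[46,57),[45,56),[44,55),[43,54),[42,53),[41,52),[40,51); WM=43
i=7 t=40 v=8: DROP (t<43-1); WM=48; [33,44) fires=15 [34,45) fires=7 [35,46) fires=12 [36,47) fires=12 [37,48) fires=12
i=8 t=53 v=6: → [53,64),[52,63),[51,62),[50,61),[49,60),[48,59),[47,58),[46,57),[45,56),[44,55),[43,54); WM=48
i=9 t=54 v=4: → [54,65),[53,64),[52,63),[51,62),[50,61),[49,60),[48,59),[47,58),[46,57),[45,56),[44,55); WM=52; [38,49) fires=12 [39,50) fires=5 [40,51) fires=7 [41,52) fires=7
i=10 t=53 v=4: → [53,64),[52,63),[51,62),[50,61),[49,60),[48,59),[47,58),[46,57),[45,56),[44,55),[43,54); WM=52
i=11 t=36 v=7: DROP (t<52-1); WM=52

7 11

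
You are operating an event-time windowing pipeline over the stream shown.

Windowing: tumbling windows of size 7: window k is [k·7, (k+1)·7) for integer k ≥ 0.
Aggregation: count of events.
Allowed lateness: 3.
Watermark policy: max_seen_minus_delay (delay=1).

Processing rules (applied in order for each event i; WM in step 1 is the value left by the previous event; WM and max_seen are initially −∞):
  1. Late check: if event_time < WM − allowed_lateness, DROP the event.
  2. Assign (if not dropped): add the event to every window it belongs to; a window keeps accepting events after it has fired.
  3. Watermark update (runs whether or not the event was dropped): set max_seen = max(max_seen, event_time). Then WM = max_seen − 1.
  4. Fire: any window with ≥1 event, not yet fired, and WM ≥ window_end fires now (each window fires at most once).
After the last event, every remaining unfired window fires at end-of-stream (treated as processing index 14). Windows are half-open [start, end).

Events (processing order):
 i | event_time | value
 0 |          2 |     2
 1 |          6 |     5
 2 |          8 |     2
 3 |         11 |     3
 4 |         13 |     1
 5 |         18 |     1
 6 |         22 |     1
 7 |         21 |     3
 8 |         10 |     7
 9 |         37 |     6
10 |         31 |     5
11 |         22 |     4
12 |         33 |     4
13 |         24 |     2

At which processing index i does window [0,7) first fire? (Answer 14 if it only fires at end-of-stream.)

2

i=0 t=2 v=2: → [0,7); WM=1
i=1 t=6 v=5: → [0,7); WM=5
i=2 t=8 v=2: → [7,14); WM=7; [0,7) fires=2
i=3 t=11 v=3: → [7,14); WM=10
i=4 t=13 v=1: → [7,14); WM=12
i=5 t=18 v=1: → [14,21); WM=17; [7,14) fires=3
i=6 t=22 v=1: → [21,28); WM=21; [14,21) fires=1
i=7 t=21 v=3: → [21,28); WM=21
i=8 t=10 v=7: DROP (t<21-3); WM=21
i=9 t=37 v=6: → [35,42); WM=36; [21,28) fires=2
i=10 t=31 v=5: DROP (t<36-3); WM=36
i=11 t=22 v=4: DROP (t<36-3); WM=36
i=12 t=33 v=4: → [28,35); WM=36; [28,35) fires=1
i=13 t=24 v=2: DROP (t<36-3); WM=36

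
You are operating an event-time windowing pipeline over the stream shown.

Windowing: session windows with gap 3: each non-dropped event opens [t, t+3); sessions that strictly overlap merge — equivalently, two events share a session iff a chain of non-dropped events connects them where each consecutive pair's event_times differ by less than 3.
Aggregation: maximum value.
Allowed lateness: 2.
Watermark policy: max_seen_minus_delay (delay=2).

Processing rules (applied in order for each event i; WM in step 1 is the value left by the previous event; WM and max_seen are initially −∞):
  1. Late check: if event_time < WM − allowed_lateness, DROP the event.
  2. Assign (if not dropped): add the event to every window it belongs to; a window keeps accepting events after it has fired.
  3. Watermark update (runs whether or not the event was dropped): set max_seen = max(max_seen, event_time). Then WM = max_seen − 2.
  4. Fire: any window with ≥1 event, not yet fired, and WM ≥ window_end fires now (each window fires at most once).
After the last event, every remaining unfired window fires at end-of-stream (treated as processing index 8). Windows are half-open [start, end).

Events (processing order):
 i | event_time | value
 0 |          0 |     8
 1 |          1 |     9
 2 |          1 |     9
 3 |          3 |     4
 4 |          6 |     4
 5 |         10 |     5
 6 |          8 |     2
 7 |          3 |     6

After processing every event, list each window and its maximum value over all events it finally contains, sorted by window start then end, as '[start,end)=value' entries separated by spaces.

[0,6)=9 [6,13)=5

i=0 t=0 v=8: → [0,3); WM=-2
i=1 t=1 v=9: → [0,4); WM=-1
i=2 t=1 v=9: → [0,4); WM=-1
i=3 t=3 v=4: → [0,6); WM=1
i=4 t=6 v=4: → [6,9); WM=4
i=5 t=10 v=5: → [10,13); WM=8
i=6 t=8 v=2: → [6,13); WM=8
i=7 t=3 v=6: DROP (t<8-2); WM=8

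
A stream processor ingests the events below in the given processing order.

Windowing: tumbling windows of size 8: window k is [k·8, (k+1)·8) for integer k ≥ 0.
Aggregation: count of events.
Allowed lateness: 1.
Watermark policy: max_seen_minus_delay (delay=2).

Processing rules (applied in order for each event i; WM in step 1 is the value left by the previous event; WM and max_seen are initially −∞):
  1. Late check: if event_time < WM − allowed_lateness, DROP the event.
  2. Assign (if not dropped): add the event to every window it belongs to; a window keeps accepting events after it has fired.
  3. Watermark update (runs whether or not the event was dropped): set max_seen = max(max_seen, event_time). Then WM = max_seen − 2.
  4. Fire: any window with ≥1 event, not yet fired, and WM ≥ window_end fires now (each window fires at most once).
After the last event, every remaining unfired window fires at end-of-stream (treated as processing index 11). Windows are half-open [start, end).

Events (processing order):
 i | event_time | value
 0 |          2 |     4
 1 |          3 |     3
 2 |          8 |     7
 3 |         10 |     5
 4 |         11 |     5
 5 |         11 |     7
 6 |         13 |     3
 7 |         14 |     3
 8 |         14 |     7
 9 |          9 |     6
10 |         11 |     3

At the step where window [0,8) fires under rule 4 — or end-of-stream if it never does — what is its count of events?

2

i=0 t=2 v=4: → [0,8); WM=0
i=1 t=3 v=3: → [0,8); WM=1
i=2 t=8 v=7: → [8,16); WM=6
i=3 t=10 v=5: → [8,16); WM=8; [0,8) fires=2
i=4 t=11 v=5: → [8,16); WM=9
i=5 t=11 v=7: → [8,16); WM=9
i=6 t=13 v=3: → [8,16); WM=11
i=7 t=14 v=3: → [8,16); WM=12
i=8 t=14 v=7: → [8,16); WM=12
i=9 t=9 v=6: DROP (t<12-1); WM=12
i=10 t=11 v=3: → [8,16); WM=12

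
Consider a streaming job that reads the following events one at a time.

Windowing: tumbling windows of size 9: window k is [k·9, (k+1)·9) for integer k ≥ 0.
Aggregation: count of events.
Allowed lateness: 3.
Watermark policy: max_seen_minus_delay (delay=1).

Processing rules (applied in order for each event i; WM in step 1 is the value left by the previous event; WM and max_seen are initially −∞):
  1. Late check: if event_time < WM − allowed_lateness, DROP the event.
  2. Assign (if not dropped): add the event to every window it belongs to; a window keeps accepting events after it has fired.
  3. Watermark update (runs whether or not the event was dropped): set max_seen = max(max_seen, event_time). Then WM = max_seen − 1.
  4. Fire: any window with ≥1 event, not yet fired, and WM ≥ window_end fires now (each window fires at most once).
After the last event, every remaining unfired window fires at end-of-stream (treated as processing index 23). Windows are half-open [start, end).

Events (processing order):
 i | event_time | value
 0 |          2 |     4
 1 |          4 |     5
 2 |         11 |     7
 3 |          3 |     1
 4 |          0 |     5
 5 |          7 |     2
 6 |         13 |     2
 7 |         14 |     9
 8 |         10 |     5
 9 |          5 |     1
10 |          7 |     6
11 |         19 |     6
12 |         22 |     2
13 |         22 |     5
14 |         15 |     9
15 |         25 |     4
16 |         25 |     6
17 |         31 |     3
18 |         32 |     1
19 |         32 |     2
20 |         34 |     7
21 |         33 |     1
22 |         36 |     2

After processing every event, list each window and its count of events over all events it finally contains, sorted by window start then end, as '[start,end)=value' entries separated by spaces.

[0,9)=3 [9,18)=4 [18,27)=5 [27,36)=5 [36,45)=1

i=0 t=2 v=4: → [0,9); WM=1
i=1 t=4 v=5: → [0,9); WM=3
i=2 t=11 v=7: → [9,18); WM=10; [0,9) fires=2
i=3 t=3 v=1: DROP (t<10-3); WM=10
i=4 t=0 v=5: DROP (t<10-3); WM=10
i=5 t=7 v=2: → [0,9); WM=10
i=6 t=13 v=2: → [9,18); WM=12
i=7 t=14 v=9: → [9,18); WM=13
i=8 t=10 v=5: → [9,18); WM=13
i=9 t=5 v=1: DROP (t<13-3); WM=13
i=10 t=7 v=6: DROP (t<13-3); WM=13
i=11 t=19 v=6: → [18,27); WM=18; [9,18) fires=4
i=12 t=22 v=2: → [18,27); WM=21
i=13 t=22 v=5: → [18,27); WM=21
i=14 t=15 v=9: DROP (t<21-3); WM=21
i=15 t=25 v=4: → [18,27); WM=24
i=16 t=25 v=6: → [18,27); WM=24
i=17 t=31 v=3: → [27,36); WM=30; [18,27) fires=5
i=18 t=32 v=1: → [27,36); WM=31
i=19 t=32 v=2: → [27,36); WM=31
i=20 t=34 v=7: → [27,36); WM=33
i=21 t=33 v=1: → [27,36); WM=33
i=22 t=36 v=2: → [36,45); WM=35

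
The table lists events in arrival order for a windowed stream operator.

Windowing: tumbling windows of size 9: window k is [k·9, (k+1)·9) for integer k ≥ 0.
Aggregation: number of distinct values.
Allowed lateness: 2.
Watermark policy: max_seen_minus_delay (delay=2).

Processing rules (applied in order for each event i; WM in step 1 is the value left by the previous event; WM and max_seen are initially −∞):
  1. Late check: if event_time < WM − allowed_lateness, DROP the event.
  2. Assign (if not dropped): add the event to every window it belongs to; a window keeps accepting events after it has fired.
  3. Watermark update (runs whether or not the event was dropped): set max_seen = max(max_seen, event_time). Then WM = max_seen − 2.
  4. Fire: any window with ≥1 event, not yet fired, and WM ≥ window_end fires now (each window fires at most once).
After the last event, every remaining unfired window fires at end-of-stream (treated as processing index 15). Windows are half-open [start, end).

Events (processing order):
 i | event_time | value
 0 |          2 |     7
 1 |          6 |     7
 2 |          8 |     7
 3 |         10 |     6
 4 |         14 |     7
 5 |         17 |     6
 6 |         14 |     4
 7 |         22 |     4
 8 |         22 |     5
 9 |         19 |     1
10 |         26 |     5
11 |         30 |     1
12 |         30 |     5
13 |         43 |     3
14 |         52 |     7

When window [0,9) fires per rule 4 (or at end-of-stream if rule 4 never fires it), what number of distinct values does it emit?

i=0 t=2 v=7: → [0,9); WM=0
i=1 t=6 v=7: → [0,9); WM=4
i=2 t=8 v=7: → [0,9); WM=6
i=3 t=10 v=6: → [9,18); WM=8
i=4 t=14 v=7: → [9,18); WM=12; [0,9) fires=1
i=5 t=17 v=6: → [9,18); WM=15
i=6 t=14 v=4: → [9,18); WM=15
i=7 t=22 v=4: → [18,27); WM=20; [9,18) fires=3
i=8 t=22 v=5: → [18,27); WM=20
i=9 t=19 v=1: → [18,27); WM=20
i=10 t=26 v=5: → [18,27); WM=24
i=11 t=30 v=1: → [27,36); WM=28; [18,27) fires=3
i=12 t=30 v=5: → [27,36); WM=28
i=13 t=43 v=3: → [36,45); WM=41; [27,36) fires=2
i=14 t=52 v=7: → [45,54); WM=50; [36,45) fires=1

1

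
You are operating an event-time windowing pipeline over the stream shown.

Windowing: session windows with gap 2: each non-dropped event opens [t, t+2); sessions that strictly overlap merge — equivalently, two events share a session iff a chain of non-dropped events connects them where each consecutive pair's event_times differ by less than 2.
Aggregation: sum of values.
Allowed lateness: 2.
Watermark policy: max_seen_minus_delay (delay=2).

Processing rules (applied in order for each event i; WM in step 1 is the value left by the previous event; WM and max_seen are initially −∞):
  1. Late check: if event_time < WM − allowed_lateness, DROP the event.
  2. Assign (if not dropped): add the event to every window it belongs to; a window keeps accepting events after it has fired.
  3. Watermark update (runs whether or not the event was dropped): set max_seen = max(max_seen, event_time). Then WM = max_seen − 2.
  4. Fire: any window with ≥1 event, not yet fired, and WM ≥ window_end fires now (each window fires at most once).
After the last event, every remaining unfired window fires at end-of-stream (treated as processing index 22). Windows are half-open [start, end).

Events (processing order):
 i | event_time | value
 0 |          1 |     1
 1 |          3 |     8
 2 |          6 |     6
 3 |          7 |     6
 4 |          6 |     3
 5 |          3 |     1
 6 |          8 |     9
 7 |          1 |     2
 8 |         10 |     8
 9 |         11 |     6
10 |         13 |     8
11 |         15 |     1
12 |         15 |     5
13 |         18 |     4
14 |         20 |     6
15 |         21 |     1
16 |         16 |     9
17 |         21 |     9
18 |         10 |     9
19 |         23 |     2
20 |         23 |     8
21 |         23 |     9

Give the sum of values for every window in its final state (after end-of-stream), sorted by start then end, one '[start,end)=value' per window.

[1,3)=1 [3,5)=9 [6,10)=24 [10,13)=14 [13,15)=8 [15,17)=6 [18,20)=4 [20,23)=16 [23,25)=19

i=0 t=1 v=1: → [1,3); WM=-1
i=1 t=3 v=8: → [3,5); WM=1
i=2 t=6 v=6: → [6,8); WM=4
i=3 t=7 v=6: → [6,9); WM=5
i=4 t=6 v=3: → [6,9); WM=5
i=5 t=3 v=1: → [3,5); WM=5
i=6 t=8 v=9: → [6,10); WM=6
i=7 t=1 v=2: DROP (t<6-2); WM=6
i=8 t=10 v=8: → [10,12); WM=8
i=9 t=11 v=6: → [10,13); WM=9
i=10 t=13 v=8: → [13,15); WM=11
i=11 t=15 v=1: → [15,17); WM=13
i=12 t=15 v=5: → [15,17); WM=13
i=13 t=18 v=4: → [18,20); WM=16
i=14 t=20 v=6: → [20,22); WM=18
i=15 t=21 v=1: → [20,23); WM=19
i=16 t=16 v=9: DROP (t<19-2); WM=19
i=17 t=21 v=9: → [20,23); WM=19
i=18 t=10 v=9: DROP (t<19-2); WM=19
i=19 t=23 v=2: → [23,25); WM=21
i=20 t=23 v=8: → [23,25); WM=21
i=21 t=23 v=9: → [23,25); WM=21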